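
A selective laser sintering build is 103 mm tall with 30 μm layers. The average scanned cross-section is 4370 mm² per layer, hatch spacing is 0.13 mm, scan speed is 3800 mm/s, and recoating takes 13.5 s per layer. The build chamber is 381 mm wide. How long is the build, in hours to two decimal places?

21.32 hours

Layers = ⌈103/0.03⌉ = 3434.
Hatch length per layer = 4370 / 0.13, so 33615.4 mm.
Scan time per layer: 33615.4 / 3800 → 8.8462 s.
Per-layer time = 8.8462 + 13.5 = 22.3462 s.
3434 layers × 22.3462 s/layer = 76736.8508 s, i.e. 21.32 hours.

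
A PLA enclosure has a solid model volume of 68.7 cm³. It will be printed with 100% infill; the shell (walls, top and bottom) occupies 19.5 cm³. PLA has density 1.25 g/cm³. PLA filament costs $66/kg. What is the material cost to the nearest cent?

Interior volume: 68.7 − 19.5 → 49.2 cm³.
Infill deposited: 1.00 × 49.2 → 49.2 cm³.
Total extruded = 19.5 + 49.2, so 68.7 cm³.
Mass: 68.7 × 1.25 → 85.875 g.
At $66/kg: 85.875/1000 × 66 = $5.67.

$5.67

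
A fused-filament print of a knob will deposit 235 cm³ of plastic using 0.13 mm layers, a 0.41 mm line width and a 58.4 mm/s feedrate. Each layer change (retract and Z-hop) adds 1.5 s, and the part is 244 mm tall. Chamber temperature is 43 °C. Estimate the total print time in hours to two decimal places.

Bead cross-section: 0.13 × 0.41 → 0.0533 mm².
Path length: 235000 mm³ / 0.0533 mm² → 4409005.6 mm.
Print-move time = 4409005.6 / 58.4, so 75496.7 s.
Number of layers: 244 / 0.13 → 1877 (rounded up).
Non-print overhead = 1877 × 1.5 = 2815.5 s.
Total = 75496.7 + 2815.5 = 78312.2 s = 21.75 hours.

21.75 hours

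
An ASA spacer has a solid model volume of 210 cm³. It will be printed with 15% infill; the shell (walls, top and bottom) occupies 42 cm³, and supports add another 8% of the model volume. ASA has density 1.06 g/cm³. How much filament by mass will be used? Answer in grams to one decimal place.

Interior volume: 210 − 42 → 168 cm³.
Infill volume: 0.15 × 168 → 25.2 cm³.
Support = 0.08 × 210, so 16.8 cm³.
Total extruded: 42 + 25.2 + 16.8 → 84 cm³.
Mass: 84 × 1.06 → 89.04 g.

89.0 g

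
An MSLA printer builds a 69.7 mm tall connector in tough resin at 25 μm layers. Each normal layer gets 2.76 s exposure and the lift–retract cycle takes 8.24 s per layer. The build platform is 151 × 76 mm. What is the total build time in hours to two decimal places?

8.52 hours

Number of layers: 69.7 / 0.025 → 2788 (rounded up).
Each layer takes = 2.76 + 8.24 = 11 s.
Build time: 2788 × 11 s = 30668 s, i.e. 8.52 hours.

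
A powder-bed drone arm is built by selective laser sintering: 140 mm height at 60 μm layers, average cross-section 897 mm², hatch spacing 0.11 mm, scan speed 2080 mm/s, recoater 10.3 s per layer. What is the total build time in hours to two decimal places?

Number of layers: 140 / 0.06 → 2334 (rounded up).
Per-layer scan distance = 897 / 0.11, so 8154.5 mm.
Per-layer scan time = 8154.5 / 2080, so 3.9204 s.
Per-layer time = 3.9204 + 10.3 = 14.2204 s.
Total: 2334 × 14.2204 s = 33190.4136 s → 9.22 hours.

9.22 hours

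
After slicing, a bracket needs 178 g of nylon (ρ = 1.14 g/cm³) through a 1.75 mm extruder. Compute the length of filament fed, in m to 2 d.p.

64.92 m

Volume = 178 g / 1.14 g·cm⁻³ = 156.1404 cm³ = 156140.4 mm³.
Cross-section of 1.75 mm filament: π·(1.75/2)² = 2.4053 mm².
L = V/A = 156140.4/2.4053 = 64915.15 mm → 64.92 m.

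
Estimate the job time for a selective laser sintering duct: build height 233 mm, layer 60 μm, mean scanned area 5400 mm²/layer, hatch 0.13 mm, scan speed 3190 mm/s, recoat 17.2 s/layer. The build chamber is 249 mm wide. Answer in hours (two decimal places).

32.61 hours

Number of layers: 233 / 0.06 → 3884 (rounded up).
Hatch length per layer: 5400 / 0.13 → 41538.5 mm.
Scan time per layer = 41538.5 / 3190, so 13.0215 s.
Time per layer: 13.0215 + 17.2 → 30.2215 s.
Build time = 3884 × 30.2215 = 117380.306 s = 32.61 hours.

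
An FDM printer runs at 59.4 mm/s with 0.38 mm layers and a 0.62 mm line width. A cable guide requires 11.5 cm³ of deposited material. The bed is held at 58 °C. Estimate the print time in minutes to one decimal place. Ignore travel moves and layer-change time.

13.7 minutes

Line area = 0.38 × 0.62, so 0.2356 mm².
Toolpath length = 11.5 cm³ / 0.2356 mm² = 11500 / 0.2356 = 48811.5 mm.
Extrusion time = 48811.5 / 59.4 = 821.7 s.
That's 821.7 s → 13.7 minutes.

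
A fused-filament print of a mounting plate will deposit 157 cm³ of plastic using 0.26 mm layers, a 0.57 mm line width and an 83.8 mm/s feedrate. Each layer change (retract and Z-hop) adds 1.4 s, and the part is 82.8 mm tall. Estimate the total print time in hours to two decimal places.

Line area = 0.26 × 0.57 = 0.1482 mm².
Total extruded path = 157000/0.1482 = 1059379.2 mm.
Print-move time = 1059379.2 / 83.8, so 12641.8 s.
Layer count = ceil(82.8 / 0.26) = 319.
Z-hop total: 319 × 1.4 → 446.6 s.
Altogether 12641.8 + 446.6 = 13088.4 s, i.e. 3.64 hours.

3.64 hours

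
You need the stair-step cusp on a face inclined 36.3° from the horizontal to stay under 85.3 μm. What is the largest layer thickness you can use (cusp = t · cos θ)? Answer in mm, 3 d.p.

cos(36.3°) = 0.8059; t_max = 0.0853/0.8059 = 0.106 mm.

0.106 mm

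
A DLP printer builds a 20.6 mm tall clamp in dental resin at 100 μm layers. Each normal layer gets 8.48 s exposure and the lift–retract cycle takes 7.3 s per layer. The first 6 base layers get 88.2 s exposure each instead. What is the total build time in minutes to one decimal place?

Number of layers: 20.6 / 0.1 → 206 (rounded up).
Burn-in layers = 6 × (88.2 + 7.3), so 573 s.
Normal layers = 200 × (8.48 + 7.3) = 3156 s.
Total = 573 + 3156 = 3729 s = 62.2 minutes.

62.2 minutes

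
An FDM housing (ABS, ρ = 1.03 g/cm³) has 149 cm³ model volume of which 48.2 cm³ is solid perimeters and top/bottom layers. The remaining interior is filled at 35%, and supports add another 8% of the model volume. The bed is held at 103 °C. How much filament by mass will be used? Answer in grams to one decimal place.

98.3 g

Interior volume = 149 − 48.2 = 100.8 cm³.
Infill deposited = 0.35 × 100.8, so 35.28 cm³.
Support = 0.08 × 149 = 11.92 cm³.
Total extruded = 48.2 + 35.28 + 11.92 = 95.4 cm³.
Mass: 95.4 × 1.03 → 98.262 g.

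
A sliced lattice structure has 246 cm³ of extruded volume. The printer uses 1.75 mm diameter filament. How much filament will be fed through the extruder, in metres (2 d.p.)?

Cross-section of 1.75 mm filament: π·(1.75/2)² = 2.4053 mm².
Length = 246 cm³ / 2.4053 mm² = 246000 / 2.4053 = 102274.14 mm = 102.27 m.

102.27 m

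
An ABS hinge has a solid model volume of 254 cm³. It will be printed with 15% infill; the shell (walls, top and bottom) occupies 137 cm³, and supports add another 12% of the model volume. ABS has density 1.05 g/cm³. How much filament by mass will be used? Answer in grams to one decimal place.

Interior volume = 254 − 137 = 117 cm³.
Infill deposited = 0.15 × 117, so 17.55 cm³.
Support: 0.12 × 254 → 30.48 cm³.
Total extruded = 137 + 17.55 + 30.48 = 185.03 cm³.
Mass = 185.03 × 1.05 = 194.2815 g.

194.3 g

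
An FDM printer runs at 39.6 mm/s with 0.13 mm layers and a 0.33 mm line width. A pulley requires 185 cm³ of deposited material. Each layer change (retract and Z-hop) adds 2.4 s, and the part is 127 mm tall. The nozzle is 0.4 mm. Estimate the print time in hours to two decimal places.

30.90 hours

Bead cross-section: 0.13 × 0.33 → 0.0429 mm².
Toolpath length = 185 cm³ / 0.0429 mm² = 185000 / 0.0429 = 4312354.3 mm.
Extrusion time: 4312354.3 / 39.6 → 108897.8 s.
Number of layers: 127 / 0.13 → 977 (rounded up).
Layer-change overhead = 977 × 2.4, so 2344.8 s.
Total = 108897.8 + 2344.8 = 111242.6 s = 30.90 hours.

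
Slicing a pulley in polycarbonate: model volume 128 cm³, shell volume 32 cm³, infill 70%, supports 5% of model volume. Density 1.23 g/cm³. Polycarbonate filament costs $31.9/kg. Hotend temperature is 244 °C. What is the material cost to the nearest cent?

Volume inside the shell = 128 − 32, so 96 cm³.
Deposited infill = 0.70 × 96, so 67.2 cm³.
Support = 0.05 × 128, so 6.4 cm³.
Total printed volume = 32 + 67.2 + 6.4, so 105.6 cm³.
Mass = 105.6 × 1.23 = 129.888 g.
Cost = 129.888 g / 1000 × $31.9/kg = $4.14.

$4.14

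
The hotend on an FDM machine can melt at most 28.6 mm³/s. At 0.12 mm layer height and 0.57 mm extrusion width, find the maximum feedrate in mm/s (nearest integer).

A: 0.12 × 0.57 → 0.0684 mm².
Max speed = 28.6 / 0.0684 = 418.13 ≈ 418 mm/s.

418 mm/s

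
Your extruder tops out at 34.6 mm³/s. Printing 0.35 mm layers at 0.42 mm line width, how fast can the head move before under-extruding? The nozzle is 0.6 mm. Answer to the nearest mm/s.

235 mm/s

Extrusion cross-section: 0.35 × 0.42 → 0.147 mm².
Max speed = 34.6 / 0.147 = 235.37 ≈ 235 mm/s.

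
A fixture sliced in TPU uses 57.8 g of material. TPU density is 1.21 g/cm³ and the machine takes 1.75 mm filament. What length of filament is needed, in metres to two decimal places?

Extruded volume: 57.8/1.21 = 47.7686 cm³ (47768.6 mm³).
A = π r² = π × 0.875² = 2.4053 mm².
Length = 47768.6 / 2.4053 = 19859.73 mm = 19.86 m.

19.86 m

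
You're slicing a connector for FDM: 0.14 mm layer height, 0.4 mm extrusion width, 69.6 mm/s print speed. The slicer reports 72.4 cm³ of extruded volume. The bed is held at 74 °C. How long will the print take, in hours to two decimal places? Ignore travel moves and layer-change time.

5.16 hours

Extrusion cross-section = 0.14 × 0.4, so 0.056 mm².
Toolpath length = 72.4 cm³ / 0.056 mm² = 72400 / 0.056 = 1292857.1 mm.
Print-move time = 1292857.1 / 69.6, so 18575.5 s.
That's 18575.5 s → 5.16 hours.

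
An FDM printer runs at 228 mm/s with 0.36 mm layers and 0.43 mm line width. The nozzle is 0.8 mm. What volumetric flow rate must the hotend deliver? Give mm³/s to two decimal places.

Bead cross-section = 0.36 × 0.43 = 0.1548 mm².
Q = v·A = 228 × 0.1548 = 35.29 mm³/s.

35.29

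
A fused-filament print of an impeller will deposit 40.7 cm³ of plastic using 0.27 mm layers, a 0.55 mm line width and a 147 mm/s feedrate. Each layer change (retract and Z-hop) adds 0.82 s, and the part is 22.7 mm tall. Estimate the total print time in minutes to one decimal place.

Line area: 0.27 × 0.55 → 0.1485 mm².
Total extruded path = 40700/0.1485 = 274074.1 mm.
Print-move time = 274074.1 / 147, so 1864.4 s.
Number of layers: 22.7 / 0.27 → 85 (rounded up).
Non-print overhead = 85 × 0.82 = 69.7 s.
Altogether 1864.4 + 69.7 = 1934.1 s, i.e. 32.2 minutes.

32.2 minutes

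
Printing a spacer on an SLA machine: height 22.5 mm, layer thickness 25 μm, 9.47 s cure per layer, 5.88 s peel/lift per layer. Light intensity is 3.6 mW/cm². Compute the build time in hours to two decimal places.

Layer count = ceil(22.5 / 0.025) = 900.
Each layer takes: 9.47 + 5.88 → 15.35 s.
Build time: 900 × 15.35 s = 13815 s, i.e. 3.84 hours.

3.84 hours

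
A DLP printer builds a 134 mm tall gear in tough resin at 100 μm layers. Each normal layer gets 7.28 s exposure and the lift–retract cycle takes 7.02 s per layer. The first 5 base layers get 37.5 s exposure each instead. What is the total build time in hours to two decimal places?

5.36 hours

Number of layers: 134 / 0.1 → 1340 (rounded up).
Bottom layers: 5 × (37.5 + 7.02) → 222.6 s.
Regular layers = 1335 × (7.28 + 7.02) = 19090.5 s.
Sum: 222.6 + 19090.5 = 19313.1 s → 5.36 hours.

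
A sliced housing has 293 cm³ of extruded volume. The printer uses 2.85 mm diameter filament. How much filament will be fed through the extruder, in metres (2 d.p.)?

45.93 m

Filament cross-section = π × (2.85/2)² = 6.3794 mm².
L = 293000 mm³ / 6.3794 mm² = 45929.08 mm, i.e. 45.93 m.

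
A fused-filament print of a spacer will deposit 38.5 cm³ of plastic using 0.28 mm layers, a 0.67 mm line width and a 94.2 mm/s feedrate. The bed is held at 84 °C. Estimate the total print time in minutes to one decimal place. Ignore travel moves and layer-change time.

36.3 minutes

Bead cross-section = 0.28 × 0.67, so 0.1876 mm².
Path length: 38500 mm³ / 0.1876 mm² → 205223.9 mm.
Time extruding = 205223.9 / 94.2, so 2178.6 s.
2178.6 s = 36.3 minutes.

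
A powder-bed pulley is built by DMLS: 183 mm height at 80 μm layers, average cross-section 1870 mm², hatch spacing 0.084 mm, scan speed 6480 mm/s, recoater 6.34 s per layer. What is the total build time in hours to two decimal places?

Number of layers: 183 / 0.08 → 2288 (rounded up).
Scan path per layer = 1870 / 0.084, so 22261.9 mm.
Per-layer scan time = 22261.9 / 6480 = 3.4355 s.
Layer cycle = 3.4355 + 6.34 = 9.7755 s.
Build time = 2288 × 9.7755 = 22366.344 s = 6.21 hours.

6.21 hours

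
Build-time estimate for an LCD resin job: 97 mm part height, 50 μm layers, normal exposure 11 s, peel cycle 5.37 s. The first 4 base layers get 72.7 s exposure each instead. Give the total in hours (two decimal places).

Layer count = ceil(97 / 0.05) = 1940.
Bottom layers = 4 × (72.7 + 5.37) = 312.28 s.
Normal layers: 1936 × (11 + 5.37) → 31692.32 s.
Total = 312.28 + 31692.32 = 32004.6 s = 8.89 hours.

8.89 hours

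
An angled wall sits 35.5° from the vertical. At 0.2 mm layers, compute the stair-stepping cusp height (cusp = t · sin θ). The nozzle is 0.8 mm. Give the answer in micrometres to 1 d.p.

116.1 μm

h_c = t·sin θ = 0.2 × 0.5807 = 0.11614 mm (116.1 μm).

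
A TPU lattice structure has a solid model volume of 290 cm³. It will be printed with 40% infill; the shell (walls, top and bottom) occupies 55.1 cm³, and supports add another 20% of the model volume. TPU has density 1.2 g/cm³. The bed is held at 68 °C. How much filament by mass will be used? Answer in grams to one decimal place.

248.5 g

Interior volume = 290 − 55.1 = 234.9 cm³.
Infill deposited = 0.40 × 234.9 = 93.96 cm³.
Support = 0.20 × 290, so 58 cm³.
Total printed volume: 55.1 + 93.96 + 58 → 207.06 cm³.
Mass = 207.06 × 1.2, so 248.472 g.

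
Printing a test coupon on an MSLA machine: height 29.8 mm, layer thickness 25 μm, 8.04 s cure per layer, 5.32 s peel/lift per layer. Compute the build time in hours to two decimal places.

4.42 hours

Layers = ⌈29.8/0.025⌉ = 1192.
Cycle time = 8.04 + 5.32 = 13.36 s.
Build time: 1192 × 13.36 s = 15925.12 s, i.e. 4.42 hours.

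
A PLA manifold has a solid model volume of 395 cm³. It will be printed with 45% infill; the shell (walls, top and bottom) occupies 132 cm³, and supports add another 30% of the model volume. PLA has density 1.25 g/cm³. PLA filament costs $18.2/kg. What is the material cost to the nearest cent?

Interior volume = 395 − 132, so 263 cm³.
Infill volume = 0.45 × 263 = 118.35 cm³.
Support: 0.30 × 395 → 118.5 cm³.
Total extruded: 132 + 118.35 + 118.5 → 368.85 cm³.
Mass = 368.85 × 1.25, so 461.0625 g.
Cost = 461.0625 g / 1000 × $18.2/kg = $8.39.

$8.39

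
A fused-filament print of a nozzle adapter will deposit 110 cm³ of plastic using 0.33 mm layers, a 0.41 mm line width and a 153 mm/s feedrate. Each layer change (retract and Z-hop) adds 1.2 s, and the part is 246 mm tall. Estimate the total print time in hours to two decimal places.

Extrusion cross-section: 0.33 × 0.41 → 0.1353 mm².
Total extruded path = 110000/0.1353 = 813008.1 mm.
Extrusion time: 813008.1 / 153 → 5313.8 s.
Layer count = ceil(246 / 0.33) = 746.
Z-hop total = 746 × 1.2, so 895.2 s.
Total = 5313.8 + 895.2 = 6209 s = 1.72 hours.

1.72 hours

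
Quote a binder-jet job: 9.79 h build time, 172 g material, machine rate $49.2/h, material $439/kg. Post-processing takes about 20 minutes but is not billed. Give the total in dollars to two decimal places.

$557.18

Machine cost = 49.2 × 9.79 = $481.668.
Material charge = 439 × 172/1000, so $75.508.
Total = 481.668 + 75.508 = 557.176 ≈ $557.18.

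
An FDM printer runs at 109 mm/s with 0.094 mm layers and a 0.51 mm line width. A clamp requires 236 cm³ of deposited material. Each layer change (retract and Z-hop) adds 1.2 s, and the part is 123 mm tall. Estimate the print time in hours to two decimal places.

12.98 hours

Line area = 0.094 × 0.51 = 0.04794 mm².
Total extruded path = 236000/0.04794 = 4922820.2 mm.
Print-move time = 4922820.2 / 109 = 45163.5 s.
Layers = ⌈123/0.094⌉ = 1309.
Layer-change overhead = 1309 × 1.2 = 1570.8 s.
Total = 45163.5 + 1570.8 = 46734.3 s = 12.98 hours.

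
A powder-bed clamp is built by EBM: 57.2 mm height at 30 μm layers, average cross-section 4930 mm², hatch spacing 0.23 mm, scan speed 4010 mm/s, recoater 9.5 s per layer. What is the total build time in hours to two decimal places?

7.86 hours

Layer count = ceil(57.2 / 0.03) = 1907.
Scan path per layer: 4930 / 0.23 → 21434.8 mm.
Scan time per layer: 21434.8 / 4010 → 5.3453 s.
Per-layer time = 5.3453 + 9.5, so 14.8453 s.
Total: 1907 × 14.8453 s = 28309.9871 s → 7.86 hours.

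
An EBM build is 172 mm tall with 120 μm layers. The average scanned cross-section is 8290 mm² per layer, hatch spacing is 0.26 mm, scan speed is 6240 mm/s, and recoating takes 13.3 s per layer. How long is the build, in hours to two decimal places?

Layers = ⌈172/0.12⌉ = 1434.
Scan path per layer: 8290 / 0.26 → 31884.6 mm.
Per-layer scan time = 31884.6 / 6240 = 5.1097 s.
Per-layer time: 5.1097 + 13.3 → 18.4097 s.
Total: 1434 × 18.4097 s = 26399.5098 s → 7.33 hours.

7.33 hours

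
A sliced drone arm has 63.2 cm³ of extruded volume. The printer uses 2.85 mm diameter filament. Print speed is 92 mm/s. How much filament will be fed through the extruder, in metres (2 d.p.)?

A = π r² = π × 1.425² = 6.3794 mm².
Length = 63.2 cm³ / 6.3794 mm² = 63200 / 6.3794 = 9906.89 mm = 9.91 m.

9.91 m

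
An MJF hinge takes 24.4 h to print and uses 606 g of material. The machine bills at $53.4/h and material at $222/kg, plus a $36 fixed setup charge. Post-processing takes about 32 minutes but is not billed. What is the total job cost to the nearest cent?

$1473.49

Machine cost = 53.4 × 24.4, so $1302.96.
Feedstock cost = 222 × 606/1000, so $134.532.
Total = 1302.96 + 134.532 + 36 = 1473.492 ≈ $1473.49.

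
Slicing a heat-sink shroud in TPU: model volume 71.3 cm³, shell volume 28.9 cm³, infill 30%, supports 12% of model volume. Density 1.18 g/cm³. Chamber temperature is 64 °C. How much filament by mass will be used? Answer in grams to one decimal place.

Volume inside the shell: 71.3 − 28.9 → 42.4 cm³.
Infill deposited = 0.30 × 42.4 = 12.72 cm³.
Support = 0.12 × 71.3, so 8.556 cm³.
Deposited volume: 28.9 + 12.72 + 8.556 → 50.176 cm³.
Mass: 50.176 × 1.18 → 59.20768 g.

59.2 g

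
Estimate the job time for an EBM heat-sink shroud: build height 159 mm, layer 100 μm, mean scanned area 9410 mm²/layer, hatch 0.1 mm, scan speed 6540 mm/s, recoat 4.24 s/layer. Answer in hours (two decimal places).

8.23 hours

Layers = ⌈159/0.1⌉ = 1590.
Hatch length per layer: 9410 / 0.1 → 94100 mm.
Per-layer scan time = 94100 / 6540 = 14.3884 s.
Layer cycle = 14.3884 + 4.24, so 18.6284 s.
Build time = 1590 × 18.6284 = 29619.156 s = 8.23 hours.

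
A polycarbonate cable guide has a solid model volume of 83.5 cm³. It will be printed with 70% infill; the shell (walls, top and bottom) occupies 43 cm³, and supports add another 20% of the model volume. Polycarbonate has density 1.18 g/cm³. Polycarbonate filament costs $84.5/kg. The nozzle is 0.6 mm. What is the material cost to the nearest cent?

$8.78

Volume inside the shell = 83.5 − 43 = 40.5 cm³.
Infill volume: 0.70 × 40.5 → 28.35 cm³.
Support = 0.20 × 83.5 = 16.7 cm³.
Total printed volume = 43 + 28.35 + 16.7 = 88.05 cm³.
Mass: 88.05 × 1.18 → 103.899 g.
Cost = 103.899 g / 1000 × $84.5/kg = $8.78.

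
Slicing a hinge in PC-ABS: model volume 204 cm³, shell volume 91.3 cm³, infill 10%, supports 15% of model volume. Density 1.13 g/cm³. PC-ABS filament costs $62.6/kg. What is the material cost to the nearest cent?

Volume inside the shell = 204 − 91.3 = 112.7 cm³.
Infill volume = 0.10 × 112.7, so 11.27 cm³.
Support = 0.15 × 204, so 30.6 cm³.
Deposited volume = 91.3 + 11.27 + 30.6 = 133.17 cm³.
Mass: 133.17 × 1.13 → 150.4821 g.
At $62.6/kg: 150.4821/1000 × 62.6 = $9.42.

$9.42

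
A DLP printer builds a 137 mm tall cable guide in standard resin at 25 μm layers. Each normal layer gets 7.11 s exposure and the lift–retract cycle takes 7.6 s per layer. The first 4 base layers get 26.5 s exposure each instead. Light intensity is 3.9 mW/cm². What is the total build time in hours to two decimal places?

22.41 hours

Layer count = ceil(137 / 0.025) = 5480.
Bottom layers = 4 × (26.5 + 7.6), so 136.4 s.
Normal layers = 5476 × (7.11 + 7.6), so 80551.96 s.
Sum: 136.4 + 80551.96 = 80688.36 s → 22.41 hours.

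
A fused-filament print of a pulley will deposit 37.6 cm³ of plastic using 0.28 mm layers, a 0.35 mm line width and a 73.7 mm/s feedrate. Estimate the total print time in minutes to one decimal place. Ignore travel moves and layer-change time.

86.8 minutes

Bead cross-section = 0.28 × 0.35, so 0.098 mm².
Toolpath length = 37.6 cm³ / 0.098 mm² = 37600 / 0.098 = 383673.5 mm.
Print-move time = 383673.5 / 73.7, so 5205.9 s.
In the requested units: 5205.9 s = 86.8 minutes.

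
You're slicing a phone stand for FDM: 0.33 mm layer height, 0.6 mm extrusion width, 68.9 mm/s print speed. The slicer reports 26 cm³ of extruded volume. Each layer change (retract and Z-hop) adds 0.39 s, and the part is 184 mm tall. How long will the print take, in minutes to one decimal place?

35.4 minutes

Extrusion cross-section = 0.33 × 0.6, so 0.198 mm².
Toolpath length = 26 cm³ / 0.198 mm² = 26000 / 0.198 = 131313.1 mm.
Extrusion time = 131313.1 / 68.9 = 1905.9 s.
Number of layers: 184 / 0.33 → 558 (rounded up).
Layer-change overhead = 558 × 0.39, so 217.62 s.
Altogether 1905.9 + 217.62 = 2123.52 s, i.e. 35.4 minutes.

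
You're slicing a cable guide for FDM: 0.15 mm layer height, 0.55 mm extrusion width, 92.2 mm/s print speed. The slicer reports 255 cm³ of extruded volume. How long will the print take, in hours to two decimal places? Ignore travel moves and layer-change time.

9.31 hours

Bead cross-section = 0.15 × 0.55 = 0.0825 mm².
Total extruded path = 255000/0.0825 = 3090909.1 mm.
Extrusion time = 3090909.1 / 92.2, so 33524 s.
33524 s = 9.31 hours.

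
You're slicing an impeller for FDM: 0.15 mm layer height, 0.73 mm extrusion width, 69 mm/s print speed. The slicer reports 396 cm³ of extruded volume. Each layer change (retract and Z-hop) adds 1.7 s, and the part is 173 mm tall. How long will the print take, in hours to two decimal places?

Line area = 0.15 × 0.73, so 0.1095 mm².
Total extruded path = 396000/0.1095 = 3616438.4 mm.
Extrusion time = 3616438.4 / 69 = 52412.2 s.
Layers = ⌈173/0.15⌉ = 1154.
Non-print overhead: 1154 × 1.7 → 1961.8 s.
Total = 52412.2 + 1961.8 = 54374 s = 15.10 hours.

15.10 hours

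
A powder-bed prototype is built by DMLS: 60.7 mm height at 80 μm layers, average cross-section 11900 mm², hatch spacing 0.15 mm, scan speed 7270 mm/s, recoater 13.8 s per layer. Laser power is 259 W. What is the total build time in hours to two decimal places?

Number of layers: 60.7 / 0.08 → 759 (rounded up).
Scan path per layer = 11900 / 0.15 = 79333.3 mm.
Per-layer scan time = 79333.3 / 7270 = 10.9124 s.
Time per layer: 10.9124 + 13.8 → 24.7124 s.
759 layers × 24.7124 s/layer = 18756.7116 s, i.e. 5.21 hours.

5.21 hours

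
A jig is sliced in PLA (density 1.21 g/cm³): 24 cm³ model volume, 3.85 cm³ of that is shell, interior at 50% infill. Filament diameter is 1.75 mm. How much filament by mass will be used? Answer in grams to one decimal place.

16.8 g

Volume inside the shell: 24 − 3.85 → 20.15 cm³.
Infill volume = 0.50 × 20.15, so 10.075 cm³.
Total extruded = 3.85 + 10.075, so 13.925 cm³.
Mass: 13.925 × 1.21 → 16.84925 g.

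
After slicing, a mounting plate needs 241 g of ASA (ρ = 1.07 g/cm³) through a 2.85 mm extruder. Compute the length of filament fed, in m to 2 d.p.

Extruded volume: 241/1.07 = 225.2336 cm³ (225233.6 mm³).
A = π r² = π × 1.425² = 6.3794 mm².
L = V/A = 225233.6/6.3794 = 35306.39 mm → 35.31 m.

35.31 m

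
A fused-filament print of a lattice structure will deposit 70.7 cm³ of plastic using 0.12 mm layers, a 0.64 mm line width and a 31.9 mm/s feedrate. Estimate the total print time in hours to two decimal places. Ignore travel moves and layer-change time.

8.02 hours

Extrusion cross-section = 0.12 × 0.64 = 0.0768 mm².
Toolpath length = 70.7 cm³ / 0.0768 mm² = 70700 / 0.0768 = 920572.9 mm.
Extrusion time = 920572.9 / 31.9, so 28858.1 s.
28858.1 s = 8.02 hours.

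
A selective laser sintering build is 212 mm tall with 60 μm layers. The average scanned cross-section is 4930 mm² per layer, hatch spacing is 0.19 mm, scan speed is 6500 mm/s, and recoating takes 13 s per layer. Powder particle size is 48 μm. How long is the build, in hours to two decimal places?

16.68 hours

Number of layers: 212 / 0.06 → 3534 (rounded up).
Hatch length per layer = 4930 / 0.19, so 25947.4 mm.
Laser time per layer: 25947.4 / 6500 → 3.9919 s.
Time per layer: 3.9919 + 13 → 16.9919 s.
Build time = 3534 × 16.9919 = 60049.3746 s = 16.68 hours.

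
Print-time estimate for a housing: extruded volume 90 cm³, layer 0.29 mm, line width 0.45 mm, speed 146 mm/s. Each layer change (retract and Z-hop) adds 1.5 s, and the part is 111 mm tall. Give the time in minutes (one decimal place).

88.3 minutes

Extrusion cross-section = 0.29 × 0.45, so 0.1305 mm².
Toolpath length = 90 cm³ / 0.1305 mm² = 90000 / 0.1305 = 689655.2 mm.
Time extruding = 689655.2 / 146 = 4723.7 s.
Layer count = ceil(111 / 0.29) = 383.
Non-print overhead = 383 × 1.5 = 574.5 s.
Altogether 4723.7 + 574.5 = 5298.2 s, i.e. 88.3 minutes.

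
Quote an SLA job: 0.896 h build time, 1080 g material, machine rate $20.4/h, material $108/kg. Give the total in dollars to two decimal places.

$134.92

Time charge = 20.4 × 0.896 = $18.2784.
Material cost: 108 × 1080/1000 → $116.64.
Job cost: 18.2784 + 116.64 = 134.9184 ≈ $134.92.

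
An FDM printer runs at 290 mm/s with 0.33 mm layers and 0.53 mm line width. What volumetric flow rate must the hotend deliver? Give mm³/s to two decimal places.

Extrusion cross-section: 0.33 × 0.53 → 0.1749 mm².
Q = v·A = 290 × 0.1749 = 50.72 mm³/s.

50.72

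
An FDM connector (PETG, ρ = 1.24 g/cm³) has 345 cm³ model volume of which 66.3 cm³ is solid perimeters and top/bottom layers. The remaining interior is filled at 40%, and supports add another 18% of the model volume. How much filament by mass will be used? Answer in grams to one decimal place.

Volume inside the shell: 345 − 66.3 → 278.7 cm³.
Deposited infill = 0.40 × 278.7, so 111.48 cm³.
Support: 0.18 × 345 → 62.1 cm³.
Total printed volume = 66.3 + 111.48 + 62.1 = 239.88 cm³.
Mass = 239.88 × 1.24 = 297.4512 g.

297.5 g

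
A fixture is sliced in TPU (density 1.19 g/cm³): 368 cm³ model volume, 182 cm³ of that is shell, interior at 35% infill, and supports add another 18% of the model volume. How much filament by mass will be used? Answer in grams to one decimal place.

Infill region = 368 − 182 = 186 cm³.
Infill volume = 0.35 × 186, so 65.1 cm³.
Support = 0.18 × 368, so 66.24 cm³.
Deposited volume = 182 + 65.1 + 66.24, so 313.34 cm³.
Mass = 313.34 × 1.19, so 372.8746 g.

372.9 g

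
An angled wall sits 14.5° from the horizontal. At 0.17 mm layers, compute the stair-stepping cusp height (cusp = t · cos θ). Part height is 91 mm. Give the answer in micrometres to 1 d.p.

164.6 μm

h_c = t·cos θ = 0.17 × 0.9681 = 0.164577 mm (164.6 μm).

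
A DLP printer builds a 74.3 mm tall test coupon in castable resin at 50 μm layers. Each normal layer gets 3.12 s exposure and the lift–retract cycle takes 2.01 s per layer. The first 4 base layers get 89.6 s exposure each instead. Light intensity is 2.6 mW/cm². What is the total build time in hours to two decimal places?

Layers = ⌈74.3/0.05⌉ = 1486.
Base layers: 4 × (89.6 + 2.01) → 366.44 s.
Regular layers = 1482 × (3.12 + 2.01), so 7602.66 s.
Sum: 366.44 + 7602.66 = 7969.1 s → 2.21 hours.

2.21 hours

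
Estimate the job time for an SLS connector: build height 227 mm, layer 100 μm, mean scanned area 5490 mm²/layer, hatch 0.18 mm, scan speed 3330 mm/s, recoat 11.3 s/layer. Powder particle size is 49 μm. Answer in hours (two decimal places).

12.90 hours

Number of layers: 227 / 0.1 → 2270 (rounded up).
Scan path per layer = 5490 / 0.18 = 30500 mm.
Laser time per layer = 30500 / 3330, so 9.1592 s.
Time per layer = 9.1592 + 11.3 = 20.4592 s.
Total: 2270 × 20.4592 s = 46442.384 s → 12.90 hours.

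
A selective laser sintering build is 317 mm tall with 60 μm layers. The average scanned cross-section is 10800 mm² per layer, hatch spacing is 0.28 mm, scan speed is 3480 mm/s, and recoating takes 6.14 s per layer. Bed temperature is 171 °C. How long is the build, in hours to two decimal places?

25.28 hours

Number of layers: 317 / 0.06 → 5284 (rounded up).
Scan path per layer = 10800 / 0.28, so 38571.4 mm.
Laser time per layer = 38571.4 / 3480, so 11.0837 s.
Per-layer time: 11.0837 + 6.14 → 17.2237 s.
Total: 5284 × 17.2237 s = 91010.0308 s → 25.28 hours.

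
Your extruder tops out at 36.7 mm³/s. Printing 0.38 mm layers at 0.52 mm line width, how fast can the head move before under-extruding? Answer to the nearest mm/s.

A = 0.38 × 0.52 = 0.1976 mm².
v_max = Q/A = 36.7/0.1976 = 185.73 mm/s → 186 mm/s.

186 mm/s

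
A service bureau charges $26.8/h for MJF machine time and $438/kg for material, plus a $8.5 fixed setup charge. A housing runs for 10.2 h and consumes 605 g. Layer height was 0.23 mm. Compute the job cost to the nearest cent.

Machine cost: 26.8 × 10.2 → $273.36.
Material charge = 438 × 605/1000, so $264.99.
Total = 273.36 + 264.99 + 8.5 = $546.85.

$546.85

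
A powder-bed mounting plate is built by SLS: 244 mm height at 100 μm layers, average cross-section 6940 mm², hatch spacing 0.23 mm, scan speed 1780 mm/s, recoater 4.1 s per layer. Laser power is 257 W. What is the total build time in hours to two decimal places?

Layer count = ceil(244 / 0.1) = 2440.
Scan path per layer: 6940 / 0.23 → 30173.9 mm.
Scan time per layer = 30173.9 / 1780 = 16.9516 s.
Time per layer = 16.9516 + 4.1 = 21.0516 s.
2440 layers × 21.0516 s/layer = 51365.904 s, i.e. 14.27 hours.

14.27 hours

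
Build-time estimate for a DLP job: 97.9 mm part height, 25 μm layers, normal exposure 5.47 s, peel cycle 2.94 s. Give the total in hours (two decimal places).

Layers = ⌈97.9/0.025⌉ = 3916.
Per-layer time = 5.47 + 2.94 = 8.41 s.
Total = 3916 × 8.41 = 32933.56 s = 9.15 hours.

9.15 hours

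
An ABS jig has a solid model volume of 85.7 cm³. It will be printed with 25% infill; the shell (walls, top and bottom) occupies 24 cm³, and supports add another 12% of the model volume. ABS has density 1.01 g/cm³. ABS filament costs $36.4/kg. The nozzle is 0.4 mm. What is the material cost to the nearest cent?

$1.83

Infill region = 85.7 − 24, so 61.7 cm³.
Infill volume: 0.25 × 61.7 → 15.425 cm³.
Support = 0.12 × 85.7 = 10.284 cm³.
Total printed volume = 24 + 15.425 + 10.284, so 49.709 cm³.
Mass: 49.709 × 1.01 → 50.20609 g.
At $36.4/kg: 50.20609/1000 × 36.4 = $1.83.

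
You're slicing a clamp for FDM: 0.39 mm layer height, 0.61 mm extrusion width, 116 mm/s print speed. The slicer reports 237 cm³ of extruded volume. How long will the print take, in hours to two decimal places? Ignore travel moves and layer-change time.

2.39 hours

Extrusion cross-section = 0.39 × 0.61 = 0.2379 mm².
Path length: 237000 mm³ / 0.2379 mm² → 996216.9 mm.
Extrusion time = 996216.9 / 116 = 8588.1 s.
Converting: 8588.1 s = 2.39 hours.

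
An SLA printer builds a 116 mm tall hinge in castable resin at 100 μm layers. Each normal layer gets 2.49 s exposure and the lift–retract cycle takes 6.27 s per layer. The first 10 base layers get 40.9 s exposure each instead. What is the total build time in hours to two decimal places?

2.93 hours

Layer count = ceil(116 / 0.1) = 1160.
Base layers = 10 × (40.9 + 6.27) = 471.7 s.
Remaining layers: 1150 × (2.49 + 6.27) → 10074 s.
Total = 471.7 + 10074 = 10545.7 s = 2.93 hours.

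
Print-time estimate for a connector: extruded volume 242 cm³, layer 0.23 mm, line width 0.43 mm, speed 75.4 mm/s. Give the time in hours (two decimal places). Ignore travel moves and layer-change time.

Extrusion cross-section = 0.23 × 0.43, so 0.0989 mm².
Total extruded path = 242000/0.0989 = 2446916.1 mm.
Print-move time = 2446916.1 / 75.4, so 32452.5 s.
Converting: 32452.5 s = 9.01 hours.

9.01 hours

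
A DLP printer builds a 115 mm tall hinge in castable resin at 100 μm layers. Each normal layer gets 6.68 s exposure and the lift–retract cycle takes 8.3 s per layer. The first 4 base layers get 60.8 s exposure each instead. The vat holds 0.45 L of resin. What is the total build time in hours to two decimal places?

4.85 hours

Layer count = ceil(115 / 0.1) = 1150.
Base layers: 4 × (60.8 + 8.3) → 276.4 s.
Remaining layers = 1146 × (6.68 + 8.3) = 17167.08 s.
Total = 276.4 + 17167.08 = 17443.48 s = 4.85 hours.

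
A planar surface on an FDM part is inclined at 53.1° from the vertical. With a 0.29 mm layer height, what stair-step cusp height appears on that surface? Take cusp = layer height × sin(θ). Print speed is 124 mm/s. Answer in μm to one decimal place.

sin(53.1°) = 0.7997, so cusp = 0.29 × 0.7997 = 0.231913 mm → 231.9 μm.

231.9 μm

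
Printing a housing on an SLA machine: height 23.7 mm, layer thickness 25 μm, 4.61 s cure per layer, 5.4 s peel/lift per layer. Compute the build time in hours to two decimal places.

Layers = ⌈23.7/0.025⌉ = 948.
Cycle time: 4.61 + 5.4 → 10.01 s.
Total = 948 × 10.01 = 9489.48 s = 2.64 hours.

2.64 hours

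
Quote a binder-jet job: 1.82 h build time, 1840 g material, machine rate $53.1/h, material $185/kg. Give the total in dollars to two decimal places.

$437.04

Machine cost = 53.1 × 1.82, so $96.642.
Material cost = 185 × 1840/1000, so $340.40.
Total = 96.642 + 340.40 = 437.042 ≈ $437.04.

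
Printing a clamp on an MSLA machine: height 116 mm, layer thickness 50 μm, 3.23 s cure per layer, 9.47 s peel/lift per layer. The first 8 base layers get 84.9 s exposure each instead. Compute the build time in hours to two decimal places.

8.37 hours

Layer count = ceil(116 / 0.05) = 2320.
Base layers: 8 × (84.9 + 9.47) → 754.96 s.
Remaining layers = 2312 × (3.23 + 9.47) = 29362.4 s.
Sum: 754.96 + 29362.4 = 30117.36 s → 8.37 hours.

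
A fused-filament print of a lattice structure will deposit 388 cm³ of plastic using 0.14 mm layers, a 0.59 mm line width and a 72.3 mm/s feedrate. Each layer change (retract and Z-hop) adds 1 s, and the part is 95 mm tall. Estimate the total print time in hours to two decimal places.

Bead cross-section: 0.14 × 0.59 → 0.0826 mm².
Toolpath length = 388 cm³ / 0.0826 mm² = 388000 / 0.0826 = 4697336.6 mm.
Time extruding = 4697336.6 / 72.3, so 64970.1 s.
Number of layers: 95 / 0.14 → 679 (rounded up).
Z-hop total = 679 × 1, so 679 s.
Total = 64970.1 + 679 = 65649.1 s = 18.24 hours.

18.24 hours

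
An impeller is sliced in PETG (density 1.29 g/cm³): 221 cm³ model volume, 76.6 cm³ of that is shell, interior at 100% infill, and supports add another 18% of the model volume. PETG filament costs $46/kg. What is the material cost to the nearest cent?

Volume inside the shell: 221 − 76.6 → 144.4 cm³.
Infill volume: 1.00 × 144.4 → 144.4 cm³.
Support: 0.18 × 221 → 39.78 cm³.
Deposited volume = 76.6 + 144.4 + 39.78 = 260.78 cm³.
Mass = 260.78 × 1.29 = 336.4062 g.
At $46/kg: 336.4062/1000 × 46 = $15.47.

$15.47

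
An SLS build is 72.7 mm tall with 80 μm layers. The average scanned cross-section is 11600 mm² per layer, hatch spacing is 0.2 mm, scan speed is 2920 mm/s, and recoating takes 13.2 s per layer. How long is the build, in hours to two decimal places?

8.35 hours

Layer count = ceil(72.7 / 0.08) = 909.
Hatch length per layer = 11600 / 0.2 = 58000 mm.
Scan time per layer = 58000 / 2920, so 19.863 s.
Layer cycle = 19.863 + 13.2 = 33.063 s.
Total: 909 × 33.063 s = 30054.267 s → 8.35 hours.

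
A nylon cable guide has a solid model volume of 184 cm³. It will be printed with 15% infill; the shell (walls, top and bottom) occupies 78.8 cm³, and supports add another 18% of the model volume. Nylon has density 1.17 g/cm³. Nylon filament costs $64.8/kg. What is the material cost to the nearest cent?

$9.68

Interior volume = 184 − 78.8, so 105.2 cm³.
Deposited infill = 0.15 × 105.2, so 15.78 cm³.
Support: 0.18 × 184 → 33.12 cm³.
Total printed volume = 78.8 + 15.78 + 33.12, so 127.7 cm³.
Mass = 127.7 × 1.17, so 149.409 g.
At $64.8/kg: 149.409/1000 × 64.8 = $9.68.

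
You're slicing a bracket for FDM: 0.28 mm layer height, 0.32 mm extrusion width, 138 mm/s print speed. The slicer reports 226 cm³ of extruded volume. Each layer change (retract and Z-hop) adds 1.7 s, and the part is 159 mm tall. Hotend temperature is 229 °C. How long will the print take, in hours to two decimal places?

5.35 hours

Bead cross-section = 0.28 × 0.32, so 0.0896 mm².
Path length: 226000 mm³ / 0.0896 mm² → 2522321.4 mm.
Print-move time = 2522321.4 / 138, so 18277.7 s.
Layers = ⌈159/0.28⌉ = 568.
Layer-change overhead = 568 × 1.7, so 965.6 s.
Total = 18277.7 + 965.6 = 19243.3 s = 5.35 hours.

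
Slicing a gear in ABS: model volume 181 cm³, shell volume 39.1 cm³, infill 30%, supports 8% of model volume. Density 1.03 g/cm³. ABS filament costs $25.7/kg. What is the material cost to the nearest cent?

$2.55

Infill region = 181 − 39.1 = 141.9 cm³.
Infill volume: 0.30 × 141.9 → 42.57 cm³.
Support: 0.08 × 181 → 14.48 cm³.
Deposited volume: 39.1 + 42.57 + 14.48 → 96.15 cm³.
Mass: 96.15 × 1.03 → 99.0345 g.
At $25.7/kg: 99.0345/1000 × 25.7 = $2.55.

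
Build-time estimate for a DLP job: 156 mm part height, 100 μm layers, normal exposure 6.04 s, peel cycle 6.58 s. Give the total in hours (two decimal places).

5.47 hours

Layers = ⌈156/0.1⌉ = 1560.
Cycle time: 6.04 + 6.58 → 12.62 s.
Total = 1560 × 12.62 = 19687.2 s = 5.47 hours.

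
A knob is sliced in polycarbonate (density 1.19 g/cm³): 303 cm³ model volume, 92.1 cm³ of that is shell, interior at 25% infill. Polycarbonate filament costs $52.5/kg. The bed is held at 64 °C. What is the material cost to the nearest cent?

$9.05

Infill region = 303 − 92.1 = 210.9 cm³.
Infill volume = 0.25 × 210.9, so 52.725 cm³.
Total extruded = 92.1 + 52.725 = 144.825 cm³.
Mass: 144.825 × 1.19 → 172.34175 g.
Cost = 172.34175 g / 1000 × $52.5/kg = $9.05.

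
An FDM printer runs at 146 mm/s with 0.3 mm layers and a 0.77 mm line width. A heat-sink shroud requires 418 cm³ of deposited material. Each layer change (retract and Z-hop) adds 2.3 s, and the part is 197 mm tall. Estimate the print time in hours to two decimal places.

Extrusion cross-section = 0.3 × 0.77, so 0.231 mm².
Total extruded path = 418000/0.231 = 1809523.8 mm.
Extrusion time = 1809523.8 / 146 = 12394 s.
Layer count = ceil(197 / 0.3) = 657.
Z-hop total = 657 × 2.3 = 1511.1 s.
Altogether 12394 + 1511.1 = 13905.1 s, i.e. 3.86 hours.

3.86 hours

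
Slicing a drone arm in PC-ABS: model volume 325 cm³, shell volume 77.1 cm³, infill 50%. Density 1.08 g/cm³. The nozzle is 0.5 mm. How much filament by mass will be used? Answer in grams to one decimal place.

217.1 g

Volume inside the shell: 325 − 77.1 → 247.9 cm³.
Deposited infill: 0.50 × 247.9 → 123.95 cm³.
Total printed volume: 77.1 + 123.95 → 201.05 cm³.
Mass = 201.05 × 1.08 = 217.134 g.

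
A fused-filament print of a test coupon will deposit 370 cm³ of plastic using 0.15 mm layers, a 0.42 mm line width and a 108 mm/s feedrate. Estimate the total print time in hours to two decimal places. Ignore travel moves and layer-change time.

Extrusion cross-section = 0.15 × 0.42, so 0.063 mm².
Toolpath length = 370 cm³ / 0.063 mm² = 370000 / 0.063 = 5873015.9 mm.
Extrusion time = 5873015.9 / 108 = 54379.8 s.
54379.8 s = 15.11 hours.

15.11 hours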